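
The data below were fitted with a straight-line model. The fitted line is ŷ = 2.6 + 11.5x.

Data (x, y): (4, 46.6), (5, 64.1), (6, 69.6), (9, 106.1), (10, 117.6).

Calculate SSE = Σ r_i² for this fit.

x=4: ŷ = 2.6 + 11.5·4 = 48.6; r = 46.6 − 48.6 = -2
x=5: ŷ = 2.6 + 11.5·5 = 60.1; r = 64.1 − 60.1 = 4
x=6: ŷ = 2.6 + 11.5·6 = 71.6; r = 69.6 − 71.6 = -2
x=9: ŷ = 2.6 + 11.5·9 = 106.1; r = 106.1 − 106.1 = 0
x=10: ŷ = 2.6 + 11.5·10 = 117.6; r = 117.6 − 117.6 = 0
SSE = 4 + 16 + 4 + 0 + 0 = 24

SSE = 24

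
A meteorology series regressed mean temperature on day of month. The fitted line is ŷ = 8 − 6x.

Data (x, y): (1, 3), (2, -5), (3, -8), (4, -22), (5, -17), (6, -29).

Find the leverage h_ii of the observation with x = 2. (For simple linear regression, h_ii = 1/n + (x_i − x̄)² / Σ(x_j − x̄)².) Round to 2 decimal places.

x̄ = (1 + 2 + 3 + 4 + 5 + 6)/6 = 3.5
Σ(x − x̄)² = 6.25 + 2.25 + 0.25 + 0.25 + 2.25 + 6.25 = 17.5
h = 1/6 + (-1.5)²/17.5 = 0.166667 + 0.128571 = 0.30

h = 0.30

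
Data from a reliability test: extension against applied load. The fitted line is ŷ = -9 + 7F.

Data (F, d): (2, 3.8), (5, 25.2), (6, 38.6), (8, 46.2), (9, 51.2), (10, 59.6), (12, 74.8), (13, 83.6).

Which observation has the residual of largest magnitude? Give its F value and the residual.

F=2: ŷ = -9 + 7·2 = 5; r = 3.8 − 5 = -1.2
F=5: ŷ = -9 + 7·5 = 26; r = 25.2 − 26 = -0.8
F=6: ŷ = -9 + 7·6 = 33; r = 38.6 − 33 = 5.6
F=8: ŷ = -9 + 7·8 = 47; r = 46.2 − 47 = -0.8
F=9: ŷ = -9 + 7·9 = 54; r = 51.2 − 54 = -2.8
F=10: ŷ = -9 + 7·10 = 61; r = 59.6 − 61 = -1.4
F=12: ŷ = -9 + 7·12 = 75; r = 74.8 − 75 = -0.2
F=13: ŷ = -9 + 7·13 = 82; r = 83.6 − 82 = 1.6
Largest |r| is 5.6 at F = 6, residual 5.6.

F = 6, r = 5.6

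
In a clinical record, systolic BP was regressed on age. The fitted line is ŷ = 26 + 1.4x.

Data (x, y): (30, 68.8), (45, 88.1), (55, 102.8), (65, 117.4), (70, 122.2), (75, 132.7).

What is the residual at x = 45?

e = -0.9

ŷ = 26 + 1.4·45 = 89
e = 88.1 − 89 = -0.9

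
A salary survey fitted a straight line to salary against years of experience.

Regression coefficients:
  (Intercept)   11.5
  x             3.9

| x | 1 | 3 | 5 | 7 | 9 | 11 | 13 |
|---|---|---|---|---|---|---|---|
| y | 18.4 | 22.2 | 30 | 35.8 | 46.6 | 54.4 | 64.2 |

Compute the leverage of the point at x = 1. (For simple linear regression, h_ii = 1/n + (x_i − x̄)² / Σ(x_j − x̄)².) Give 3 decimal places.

x̄ = (1 + 3 + 5 + 7 + 9 + 11 + 13)/7 = 7
Σ(x − x̄)² = 36 + 16 + 4 + 0 + 4 + 16 + 36 = 112
h = 1/7 + (-6)²/112 = 0.142857 + 0.321429 = 0.464

h = 0.464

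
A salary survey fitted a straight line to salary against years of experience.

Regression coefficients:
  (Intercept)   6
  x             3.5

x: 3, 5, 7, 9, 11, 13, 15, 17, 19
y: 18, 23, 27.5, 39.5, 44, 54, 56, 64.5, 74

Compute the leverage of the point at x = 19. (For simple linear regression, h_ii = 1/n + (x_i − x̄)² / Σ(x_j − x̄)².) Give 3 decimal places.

x̄ = (3 + 5 + 7 + 9 + 11 + 13 + 15 + 17 + 19)/9 = 11
Σ(x − x̄)² = 64 + 36 + 16 + 4 + 0 + 4 + 16 + 36 + 64 = 240
h = 1/9 + (8)²/240 = 0.111111 + 0.266667 = 0.378

h = 0.378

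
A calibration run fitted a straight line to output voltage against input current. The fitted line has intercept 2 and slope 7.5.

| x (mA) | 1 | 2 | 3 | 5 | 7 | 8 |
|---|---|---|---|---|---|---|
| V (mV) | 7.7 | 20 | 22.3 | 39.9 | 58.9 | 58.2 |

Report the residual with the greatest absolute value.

x=1: ŷ = 2 + 7.5·1 = 9.5; e = 7.7 − 9.5 = -1.8
x=2: ŷ = 2 + 7.5·2 = 17; e = 20 − 17 = 3
x=3: ŷ = 2 + 7.5·3 = 24.5; e = 22.3 − 24.5 = -2.2
x=5: ŷ = 2 + 7.5·5 = 39.5; e = 39.9 − 39.5 = 0.4
x=7: ŷ = 2 + 7.5·7 = 54.5; e = 58.9 − 54.5 = 4.4
x=8: ŷ = 2 + 7.5·8 = 62; e = 58.2 − 62 = -3.8
Largest |e| is 4.4 at x = 7, residual 4.4.

e = 4.4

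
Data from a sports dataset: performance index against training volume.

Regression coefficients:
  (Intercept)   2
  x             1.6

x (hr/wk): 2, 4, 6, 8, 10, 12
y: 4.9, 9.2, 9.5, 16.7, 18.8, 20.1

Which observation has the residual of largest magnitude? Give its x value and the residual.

x=2: ŷ = 2 + 1.6·2 = 5.2; r = 4.9 − 5.2 = -0.3
x=4: ŷ = 2 + 1.6·4 = 8.4; r = 9.2 − 8.4 = 0.8
x=6: ŷ = 2 + 1.6·6 = 11.6; r = 9.5 − 11.6 = -2.1
x=8: ŷ = 2 + 1.6·8 = 14.8; r = 16.7 − 14.8 = 1.9
x=10: ŷ = 2 + 1.6·10 = 18; r = 18.8 − 18 = 0.8
x=12: ŷ = 2 + 1.6·12 = 21.2; r = 20.1 − 21.2 = -1.1
Largest |r| is 2.1 at x = 6, residual -2.1.

x = 6, r = -2.1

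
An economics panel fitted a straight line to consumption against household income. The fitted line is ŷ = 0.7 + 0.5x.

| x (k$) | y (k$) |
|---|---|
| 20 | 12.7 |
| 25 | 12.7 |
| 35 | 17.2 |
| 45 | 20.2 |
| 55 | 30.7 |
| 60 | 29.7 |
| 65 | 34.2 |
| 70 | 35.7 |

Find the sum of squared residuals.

x=20: ŷ = 0.7 + 0.5·20 = 10.7; r = 12.7 − 10.7 = 2
x=25: ŷ = 0.7 + 0.5·25 = 13.2; r = 12.7 − 13.2 = -0.5
x=35: ŷ = 0.7 + 0.5·35 = 18.2; r = 17.2 − 18.2 = -1
x=45: ŷ = 0.7 + 0.5·45 = 23.2; r = 20.2 − 23.2 = -3
x=55: ŷ = 0.7 + 0.5·55 = 28.2; r = 30.7 − 28.2 = 2.5
x=60: ŷ = 0.7 + 0.5·60 = 30.7; r = 29.7 − 30.7 = -1
x=65: ŷ = 0.7 + 0.5·65 = 33.2; r = 34.2 − 33.2 = 1
x=70: ŷ = 0.7 + 0.5·70 = 35.7; r = 35.7 − 35.7 = 0
SSE = 4 + 0.25 + 1 + 9 + 6.25 + 1 + 1 + 0 = 22.5

SSE = 22.5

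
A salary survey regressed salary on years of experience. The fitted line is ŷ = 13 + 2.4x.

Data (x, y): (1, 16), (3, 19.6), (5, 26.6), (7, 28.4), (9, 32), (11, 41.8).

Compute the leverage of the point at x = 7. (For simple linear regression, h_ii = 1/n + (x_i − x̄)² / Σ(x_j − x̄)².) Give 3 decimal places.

h = 0.181

x̄ = (1 + 3 + 5 + 7 + 9 + 11)/6 = 6
Σ(x − x̄)² = 25 + 9 + 1 + 1 + 9 + 25 = 70
h = 1/6 + (1)²/70 = 0.166667 + 0.0142857 = 0.181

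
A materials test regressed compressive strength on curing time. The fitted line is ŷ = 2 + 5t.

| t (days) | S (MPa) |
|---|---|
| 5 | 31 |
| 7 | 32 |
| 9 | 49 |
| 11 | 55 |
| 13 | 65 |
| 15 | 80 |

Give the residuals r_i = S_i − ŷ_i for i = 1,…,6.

4, -5, 2, -2, -2, 3

t=5: ŷ = 2 + 5·5 = 27; r = 31 − 27 = 4
t=7: ŷ = 2 + 5·7 = 37; r = 32 − 37 = -5
t=9: ŷ = 2 + 5·9 = 47; r = 49 − 47 = 2
t=11: ŷ = 2 + 5·11 = 57; r = 55 − 57 = -2
t=13: ŷ = 2 + 5·13 = 67; r = 65 − 67 = -2
t=15: ŷ = 2 + 5·15 = 77; r = 80 − 77 = 3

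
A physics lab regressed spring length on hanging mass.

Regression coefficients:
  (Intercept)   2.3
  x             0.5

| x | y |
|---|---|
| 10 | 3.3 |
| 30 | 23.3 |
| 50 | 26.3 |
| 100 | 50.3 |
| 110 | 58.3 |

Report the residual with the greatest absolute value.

x=10: ŷ = 2.3 + 0.5·10 = 7.3; e = 3.3 − 7.3 = -4
x=30: ŷ = 2.3 + 0.5·30 = 17.3; e = 23.3 − 17.3 = 6
x=50: ŷ = 2.3 + 0.5·50 = 27.3; e = 26.3 − 27.3 = -1
x=100: ŷ = 2.3 + 0.5·100 = 52.3; e = 50.3 − 52.3 = -2
x=110: ŷ = 2.3 + 0.5·110 = 57.3; e = 58.3 − 57.3 = 1
Largest |e| is 6 at x = 30, residual 6.

e = 6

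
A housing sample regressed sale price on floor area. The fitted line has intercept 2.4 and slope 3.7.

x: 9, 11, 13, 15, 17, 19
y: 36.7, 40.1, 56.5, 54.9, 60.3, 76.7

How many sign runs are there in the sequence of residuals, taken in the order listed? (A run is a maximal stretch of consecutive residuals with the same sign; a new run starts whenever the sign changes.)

x=9: ŷ = 2.4 + 3.7·9 = 35.7; r = 36.7 − 35.7 = 1
x=11: ŷ = 2.4 + 3.7·11 = 43.1; r = 40.1 − 43.1 = -3
x=13: ŷ = 2.4 + 3.7·13 = 50.5; r = 56.5 − 50.5 = 6
x=15: ŷ = 2.4 + 3.7·15 = 57.9; r = 54.9 − 57.9 = -3
x=17: ŷ = 2.4 + 3.7·17 = 65.3; r = 60.3 − 65.3 = -5
x=19: ŷ = 2.4 + 3.7·19 = 72.7; r = 76.7 − 72.7 = 4
Signs: + − + − − +
Runs: +×1, −×1, +×1, −×2, +×1 → 5

5 runs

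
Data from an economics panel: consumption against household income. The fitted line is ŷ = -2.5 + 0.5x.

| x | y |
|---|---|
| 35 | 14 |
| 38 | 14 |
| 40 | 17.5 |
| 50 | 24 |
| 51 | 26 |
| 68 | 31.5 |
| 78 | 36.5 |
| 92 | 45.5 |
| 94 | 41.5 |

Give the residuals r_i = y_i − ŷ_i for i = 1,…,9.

x=35: ŷ = -2.5 + 0.5·35 = 15; r = 14 − 15 = -1
x=38: ŷ = -2.5 + 0.5·38 = 16.5; r = 14 − 16.5 = -2.5
x=40: ŷ = -2.5 + 0.5·40 = 17.5; r = 17.5 − 17.5 = 0
x=50: ŷ = -2.5 + 0.5·50 = 22.5; r = 24 − 22.5 = 1.5
x=51: ŷ = -2.5 + 0.5·51 = 23; r = 26 − 23 = 3
x=68: ŷ = -2.5 + 0.5·68 = 31.5; r = 31.5 − 31.5 = 0
x=78: ŷ = -2.5 + 0.5·78 = 36.5; r = 36.5 − 36.5 = 0
x=92: ŷ = -2.5 + 0.5·92 = 43.5; r = 45.5 − 43.5 = 2
x=94: ŷ = -2.5 + 0.5·94 = 44.5; r = 41.5 − 44.5 = -3

-1, -2.5, 0, 1.5, 3, 0, 0, 2, -3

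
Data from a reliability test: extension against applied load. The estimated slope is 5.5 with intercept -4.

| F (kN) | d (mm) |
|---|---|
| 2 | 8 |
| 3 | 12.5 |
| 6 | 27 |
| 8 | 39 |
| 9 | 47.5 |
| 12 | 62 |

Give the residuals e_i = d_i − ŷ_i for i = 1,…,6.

1, 0, -2, -1, 2, 0

F=2: ŷ = -4 + 5.5·2 = 7; e = 8 − 7 = 1
F=3: ŷ = -4 + 5.5·3 = 12.5; e = 12.5 − 12.5 = 0
F=6: ŷ = -4 + 5.5·6 = 29; e = 27 − 29 = -2
F=8: ŷ = -4 + 5.5·8 = 40; e = 39 − 40 = -1
F=9: ŷ = -4 + 5.5·9 = 45.5; e = 47.5 − 45.5 = 2
F=12: ŷ = -4 + 5.5·12 = 62; e = 62 − 62 = 0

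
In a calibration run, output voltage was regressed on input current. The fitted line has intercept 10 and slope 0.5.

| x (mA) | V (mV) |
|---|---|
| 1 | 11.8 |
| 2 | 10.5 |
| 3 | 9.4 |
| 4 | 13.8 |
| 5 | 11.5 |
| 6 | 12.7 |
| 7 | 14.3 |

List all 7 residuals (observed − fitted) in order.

1.3, -0.5, -2.1, 1.8, -1, -0.3, 0.8

x=1: ŷ = 10 + 0.5·1 = 10.5; r = 11.8 − 10.5 = 1.3
x=2: ŷ = 10 + 0.5·2 = 11; r = 10.5 − 11 = -0.5
x=3: ŷ = 10 + 0.5·3 = 11.5; r = 9.4 − 11.5 = -2.1
x=4: ŷ = 10 + 0.5·4 = 12; r = 13.8 − 12 = 1.8
x=5: ŷ = 10 + 0.5·5 = 12.5; r = 11.5 − 12.5 = -1
x=6: ŷ = 10 + 0.5·6 = 13; r = 12.7 − 13 = -0.3
x=7: ŷ = 10 + 0.5·7 = 13.5; r = 14.3 − 13.5 = 0.8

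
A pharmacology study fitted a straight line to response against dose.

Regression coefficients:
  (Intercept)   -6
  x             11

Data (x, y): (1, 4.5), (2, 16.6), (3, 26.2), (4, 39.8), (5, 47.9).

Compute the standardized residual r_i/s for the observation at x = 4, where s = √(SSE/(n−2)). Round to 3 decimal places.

1.306

x=1: ŷ = -6 + 11·1 = 5; r = 4.5 − 5 = -0.5
x=2: ŷ = -6 + 11·2 = 16; r = 16.6 − 16 = 0.6
x=3: ŷ = -6 + 11·3 = 27; r = 26.2 − 27 = -0.8
x=4: ŷ = -6 + 11·4 = 38; r = 39.8 − 38 = 1.8
x=5: ŷ = -6 + 11·5 = 49; r = 47.9 − 49 = -1.1
SSE = 0.25 + 0.36 + 0.64 + 3.24 + 1.21 = 5.7
s = √(5.7/3) = 1.3784
r/s = 1.8 / 1.3784 = 1.306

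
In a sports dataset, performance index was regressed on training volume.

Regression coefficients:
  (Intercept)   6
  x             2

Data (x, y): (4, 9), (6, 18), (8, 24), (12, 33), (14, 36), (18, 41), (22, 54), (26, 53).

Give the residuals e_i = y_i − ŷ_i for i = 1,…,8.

x=4: ŷ = 6 + 2·4 = 14; e = 9 − 14 = -5
x=6: ŷ = 6 + 2·6 = 18; e = 18 − 18 = 0
x=8: ŷ = 6 + 2·8 = 22; e = 24 − 22 = 2
x=12: ŷ = 6 + 2·12 = 30; e = 33 − 30 = 3
x=14: ŷ = 6 + 2·14 = 34; e = 36 − 34 = 2
x=18: ŷ = 6 + 2·18 = 42; e = 41 − 42 = -1
x=22: ŷ = 6 + 2·22 = 50; e = 54 − 50 = 4
x=26: ŷ = 6 + 2·26 = 58; e = 53 − 58 = -5

-5, 0, 2, 3, 2, -1, 4, -5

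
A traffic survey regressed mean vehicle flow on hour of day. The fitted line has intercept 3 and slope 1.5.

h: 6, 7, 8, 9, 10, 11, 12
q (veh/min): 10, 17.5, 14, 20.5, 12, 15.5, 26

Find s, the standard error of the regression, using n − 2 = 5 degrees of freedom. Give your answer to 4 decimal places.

s = 4.7749

h=6: ŷ = 3 + 1.5·6 = 12; r = 10 − 12 = -2
h=7: ŷ = 3 + 1.5·7 = 13.5; r = 17.5 − 13.5 = 4
h=8: ŷ = 3 + 1.5·8 = 15; r = 14 − 15 = -1
h=9: ŷ = 3 + 1.5·9 = 16.5; r = 20.5 − 16.5 = 4
h=10: ŷ = 3 + 1.5·10 = 18; r = 12 − 18 = -6
h=11: ŷ = 3 + 1.5·11 = 19.5; r = 15.5 − 19.5 = -4
h=12: ŷ = 3 + 1.5·12 = 21; r = 26 − 21 = 5
SSE = 4 + 16 + 1 + 16 + 36 + 16 + 25 = 114
s = √(114/5) = √22.8 ≈ 4.7749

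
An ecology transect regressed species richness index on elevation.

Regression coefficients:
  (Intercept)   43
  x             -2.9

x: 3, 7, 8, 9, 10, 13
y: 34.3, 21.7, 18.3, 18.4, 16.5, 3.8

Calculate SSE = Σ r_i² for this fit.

x=3: ŷ = 43 − 2.9·3 = 34.3; r = 34.3 − 34.3 = 0
x=7: ŷ = 43 − 2.9·7 = 22.7; r = 21.7 − 22.7 = -1
x=8: ŷ = 43 − 2.9·8 = 19.8; r = 18.3 − 19.8 = -1.5
x=9: ŷ = 43 − 2.9·9 = 16.9; r = 18.4 − 16.9 = 1.5
x=10: ŷ = 43 − 2.9·10 = 14; r = 16.5 − 14 = 2.5
x=13: ŷ = 43 − 2.9·13 = 5.3; r = 3.8 − 5.3 = -1.5
SSE = 0 + 1 + 2.25 + 2.25 + 6.25 + 2.25 = 14

SSE = 14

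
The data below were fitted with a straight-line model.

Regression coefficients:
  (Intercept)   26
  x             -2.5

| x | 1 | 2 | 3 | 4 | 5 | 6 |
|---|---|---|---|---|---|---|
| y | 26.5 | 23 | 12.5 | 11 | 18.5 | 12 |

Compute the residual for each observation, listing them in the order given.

3, 2, -6, -5, 5, 1

x=1: ŷ = 26 − 2.5·1 = 23.5; e = 26.5 − 23.5 = 3
x=2: ŷ = 26 − 2.5·2 = 21; e = 23 − 21 = 2
x=3: ŷ = 26 − 2.5·3 = 18.5; e = 12.5 − 18.5 = -6
x=4: ŷ = 26 − 2.5·4 = 16; e = 11 − 16 = -5
x=5: ŷ = 26 − 2.5·5 = 13.5; e = 18.5 − 13.5 = 5
x=6: ŷ = 26 − 2.5·6 = 11; e = 12 − 11 = 1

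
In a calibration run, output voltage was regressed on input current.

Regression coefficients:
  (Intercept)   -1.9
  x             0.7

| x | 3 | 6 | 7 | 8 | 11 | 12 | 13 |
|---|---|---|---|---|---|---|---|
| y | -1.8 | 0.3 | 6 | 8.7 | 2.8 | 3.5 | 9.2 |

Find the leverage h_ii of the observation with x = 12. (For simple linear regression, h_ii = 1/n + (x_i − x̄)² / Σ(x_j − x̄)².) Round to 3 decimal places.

x̄ = (3 + 6 + 7 + 8 + 11 + 12 + 13)/7 = 8.57143
Σ(x − x̄)² = 31.0408 + 6.61224 + 2.46939 + 0.326531 + 5.89796 + 11.7551 + 19.6122 = 77.7143
h = 1/7 + (3.42857)²/77.7143 = 0.142857 + 0.151261 = 0.294

h = 0.294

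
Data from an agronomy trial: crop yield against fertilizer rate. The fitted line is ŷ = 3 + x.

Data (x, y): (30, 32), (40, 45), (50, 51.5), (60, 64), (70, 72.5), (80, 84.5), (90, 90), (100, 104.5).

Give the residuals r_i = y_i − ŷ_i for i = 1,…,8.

x=30: ŷ = 3 + 30 = 33; r = 32 − 33 = -1
x=40: ŷ = 3 + 40 = 43; r = 45 − 43 = 2
x=50: ŷ = 3 + 50 = 53; r = 51.5 − 53 = -1.5
x=60: ŷ = 3 + 60 = 63; r = 64 − 63 = 1
x=70: ŷ = 3 + 70 = 73; r = 72.5 − 73 = -0.5
x=80: ŷ = 3 + 80 = 83; r = 84.5 − 83 = 1.5
x=90: ŷ = 3 + 90 = 93; r = 90 − 93 = -3
x=100: ŷ = 3 + 100 = 103; r = 104.5 − 103 = 1.5

-1, 2, -1.5, 1, -0.5, 1.5, -3, 1.5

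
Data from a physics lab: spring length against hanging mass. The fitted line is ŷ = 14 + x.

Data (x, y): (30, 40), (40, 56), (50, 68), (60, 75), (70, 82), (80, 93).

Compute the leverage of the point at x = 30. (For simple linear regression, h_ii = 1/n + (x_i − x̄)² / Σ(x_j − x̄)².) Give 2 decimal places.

h = 0.52

x̄ = (30 + 40 + 50 + 60 + 70 + 80)/6 = 55
Σ(x − x̄)² = 625 + 225 + 25 + 25 + 225 + 625 = 1750
h = 1/6 + (-25)²/1750 = 0.166667 + 0.357143 = 0.52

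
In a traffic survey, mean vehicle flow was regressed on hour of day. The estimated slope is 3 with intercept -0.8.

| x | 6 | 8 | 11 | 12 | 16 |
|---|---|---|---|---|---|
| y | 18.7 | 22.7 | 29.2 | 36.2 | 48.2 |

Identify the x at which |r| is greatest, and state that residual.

x = 11, r = -3

x=6: ŷ = -0.8 + 3·6 = 17.2; r = 18.7 − 17.2 = 1.5
x=8: ŷ = -0.8 + 3·8 = 23.2; r = 22.7 − 23.2 = -0.5
x=11: ŷ = -0.8 + 3·11 = 32.2; r = 29.2 − 32.2 = -3
x=12: ŷ = -0.8 + 3·12 = 35.2; r = 36.2 − 35.2 = 1
x=16: ŷ = -0.8 + 3·16 = 47.2; r = 48.2 − 47.2 = 1
Largest |r| is 3 at x = 11, residual -3.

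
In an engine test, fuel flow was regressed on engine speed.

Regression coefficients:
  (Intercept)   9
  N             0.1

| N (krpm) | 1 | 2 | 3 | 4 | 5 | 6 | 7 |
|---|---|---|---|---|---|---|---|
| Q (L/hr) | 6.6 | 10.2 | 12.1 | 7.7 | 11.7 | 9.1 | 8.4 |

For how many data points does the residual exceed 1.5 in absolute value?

N=1: ŷ = 9 + 0.1·1 = 9.1; r = 6.6 − 9.1 = -2.5
N=2: ŷ = 9 + 0.1·2 = 9.2; r = 10.2 − 9.2 = 1
N=3: ŷ = 9 + 0.1·3 = 9.3; r = 12.1 − 9.3 = 2.8
N=4: ŷ = 9 + 0.1·4 = 9.4; r = 7.7 − 9.4 = -1.7
N=5: ŷ = 9 + 0.1·5 = 9.5; r = 11.7 − 9.5 = 2.2
N=6: ŷ = 9 + 0.1·6 = 9.6; r = 9.1 − 9.6 = -0.5
N=7: ŷ = 9 + 0.1·7 = 9.7; r = 8.4 − 9.7 = -1.3
|r| > 1.5: N=1 (|r|=2.5), N=3 (|r|=2.8), N=4 (|r|=1.7), N=5 (|r|=2.2) → 4

4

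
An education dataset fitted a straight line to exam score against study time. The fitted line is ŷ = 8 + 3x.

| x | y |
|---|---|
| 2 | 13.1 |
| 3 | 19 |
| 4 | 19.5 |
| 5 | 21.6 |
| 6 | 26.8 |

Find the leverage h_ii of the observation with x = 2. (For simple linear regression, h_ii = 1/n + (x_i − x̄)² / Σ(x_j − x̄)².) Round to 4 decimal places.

x̄ = (2 + 3 + 4 + 5 + 6)/5 = 4
Σ(x − x̄)² = 4 + 1 + 0 + 1 + 4 = 10
h = 1/5 + (-2)²/10 = 0.2 + 0.4 = 0.6000

h = 0.6000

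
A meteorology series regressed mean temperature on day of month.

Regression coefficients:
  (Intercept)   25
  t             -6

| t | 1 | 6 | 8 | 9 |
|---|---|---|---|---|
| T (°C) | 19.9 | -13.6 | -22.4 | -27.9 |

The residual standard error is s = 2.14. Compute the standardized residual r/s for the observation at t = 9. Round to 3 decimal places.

0.514

T̂ = 25 − 6·9 = -29
r = -27.9 − (-29) = 1.1
r/s = 1.1 / 2.14 = 0.514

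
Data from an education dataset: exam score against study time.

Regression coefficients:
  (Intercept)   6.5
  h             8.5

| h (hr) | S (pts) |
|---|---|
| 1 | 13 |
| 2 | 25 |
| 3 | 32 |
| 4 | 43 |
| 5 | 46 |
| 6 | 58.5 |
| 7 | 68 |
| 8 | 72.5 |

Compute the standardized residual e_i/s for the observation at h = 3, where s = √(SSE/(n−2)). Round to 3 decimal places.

0.000

h=1: ŷ = 6.5 + 8.5·1 = 15; e = 13 − 15 = -2
h=2: ŷ = 6.5 + 8.5·2 = 23.5; e = 25 − 23.5 = 1.5
h=3: ŷ = 6.5 + 8.5·3 = 32; e = 32 − 32 = 0
h=4: ŷ = 6.5 + 8.5·4 = 40.5; e = 43 − 40.5 = 2.5
h=5: ŷ = 6.5 + 8.5·5 = 49; e = 46 − 49 = -3
h=6: ŷ = 6.5 + 8.5·6 = 57.5; e = 58.5 − 57.5 = 1
h=7: ŷ = 6.5 + 8.5·7 = 66; e = 68 − 66 = 2
h=8: ŷ = 6.5 + 8.5·8 = 74.5; e = 72.5 − 74.5 = -2
SSE = 4 + 2.25 + 0 + 6.25 + 9 + 1 + 4 + 4 = 30.5
s = √(30.5/6) = 2.25462
e/s = 0 / 2.25462 = 0.000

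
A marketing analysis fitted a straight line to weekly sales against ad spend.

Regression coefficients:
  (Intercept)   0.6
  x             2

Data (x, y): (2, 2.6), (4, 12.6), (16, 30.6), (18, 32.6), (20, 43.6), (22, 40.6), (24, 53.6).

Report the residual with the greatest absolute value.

e = 5

x=2: ŷ = 0.6 + 2·2 = 4.6; e = 2.6 − 4.6 = -2
x=4: ŷ = 0.6 + 2·4 = 8.6; e = 12.6 − 8.6 = 4
x=16: ŷ = 0.6 + 2·16 = 32.6; e = 30.6 − 32.6 = -2
x=18: ŷ = 0.6 + 2·18 = 36.6; e = 32.6 − 36.6 = -4
x=20: ŷ = 0.6 + 2·20 = 40.6; e = 43.6 − 40.6 = 3
x=22: ŷ = 0.6 + 2·22 = 44.6; e = 40.6 − 44.6 = -4
x=24: ŷ = 0.6 + 2·24 = 48.6; e = 53.6 − 48.6 = 5
Largest |e| is 5 at x = 24, residual 5.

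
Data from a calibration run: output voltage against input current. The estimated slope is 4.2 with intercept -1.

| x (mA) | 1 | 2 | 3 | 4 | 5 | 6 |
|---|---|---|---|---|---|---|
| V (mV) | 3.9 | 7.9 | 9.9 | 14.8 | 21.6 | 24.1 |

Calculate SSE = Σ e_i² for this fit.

SSE = 7.2

x=1: V̂ = -1 + 4.2·1 = 3.2; e = 3.9 − 3.2 = 0.7
x=2: V̂ = -1 + 4.2·2 = 7.4; e = 7.9 − 7.4 = 0.5
x=3: V̂ = -1 + 4.2·3 = 11.6; e = 9.9 − 11.6 = -1.7
x=4: V̂ = -1 + 4.2·4 = 15.8; e = 14.8 − 15.8 = -1
x=5: V̂ = -1 + 4.2·5 = 20; e = 21.6 − 20 = 1.6
x=6: V̂ = -1 + 4.2·6 = 24.2; e = 24.1 − 24.2 = -0.1
SSE = 0.49 + 0.25 + 2.89 + 1 + 2.56 + 0.01 = 7.2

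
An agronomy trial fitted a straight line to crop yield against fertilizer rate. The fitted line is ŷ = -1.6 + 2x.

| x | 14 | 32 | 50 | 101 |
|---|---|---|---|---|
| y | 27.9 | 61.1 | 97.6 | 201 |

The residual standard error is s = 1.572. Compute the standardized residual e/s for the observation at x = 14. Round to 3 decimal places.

0.954

ŷ = -1.6 + 2·14 = 26.4
e = 27.9 − 26.4 = 1.5
e/s = 1.5 / 1.572 = 0.954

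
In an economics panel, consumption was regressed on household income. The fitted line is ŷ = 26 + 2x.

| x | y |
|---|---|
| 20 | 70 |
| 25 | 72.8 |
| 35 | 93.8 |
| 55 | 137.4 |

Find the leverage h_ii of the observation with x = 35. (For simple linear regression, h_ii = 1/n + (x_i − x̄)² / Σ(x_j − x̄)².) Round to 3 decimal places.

h = 0.252

x̄ = (20 + 25 + 35 + 55)/4 = 33.75
Σ(x − x̄)² = 189.062 + 76.5625 + 1.5625 + 451.562 = 718.75
h = 1/4 + (1.25)²/718.75 = 0.25 + 0.00217391 = 0.252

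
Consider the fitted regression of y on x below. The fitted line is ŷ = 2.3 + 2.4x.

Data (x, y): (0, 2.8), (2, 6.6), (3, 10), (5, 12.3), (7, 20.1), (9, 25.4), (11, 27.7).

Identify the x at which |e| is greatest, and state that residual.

x=0: ŷ = 2.3 + 2.4·0 = 2.3; e = 2.8 − 2.3 = 0.5
x=2: ŷ = 2.3 + 2.4·2 = 7.1; e = 6.6 − 7.1 = -0.5
x=3: ŷ = 2.3 + 2.4·3 = 9.5; e = 10 − 9.5 = 0.5
x=5: ŷ = 2.3 + 2.4·5 = 14.3; e = 12.3 − 14.3 = -2
x=7: ŷ = 2.3 + 2.4·7 = 19.1; e = 20.1 − 19.1 = 1
x=9: ŷ = 2.3 + 2.4·9 = 23.9; e = 25.4 − 23.9 = 1.5
x=11: ŷ = 2.3 + 2.4·11 = 28.7; e = 27.7 − 28.7 = -1
Largest |e| is 2 at x = 5, residual -2.

x = 5, e = -2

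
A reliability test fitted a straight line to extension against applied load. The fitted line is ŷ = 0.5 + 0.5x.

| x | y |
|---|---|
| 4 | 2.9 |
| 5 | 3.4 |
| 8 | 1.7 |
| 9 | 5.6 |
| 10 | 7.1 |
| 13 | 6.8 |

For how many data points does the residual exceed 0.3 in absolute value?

x=4: ŷ = 0.5 + 0.5·4 = 2.5; r = 2.9 − 2.5 = 0.4
x=5: ŷ = 0.5 + 0.5·5 = 3; r = 3.4 − 3 = 0.4
x=8: ŷ = 0.5 + 0.5·8 = 4.5; r = 1.7 − 4.5 = -2.8
x=9: ŷ = 0.5 + 0.5·9 = 5; r = 5.6 − 5 = 0.6
x=10: ŷ = 0.5 + 0.5·10 = 5.5; r = 7.1 − 5.5 = 1.6
x=13: ŷ = 0.5 + 0.5·13 = 7; r = 6.8 − 7 = -0.2
|r| > 0.3: x=4 (|r|=0.4), x=5 (|r|=0.4), x=8 (|r|=2.8), x=9 (|r|=0.6), x=10 (|r|=1.6) → 5

5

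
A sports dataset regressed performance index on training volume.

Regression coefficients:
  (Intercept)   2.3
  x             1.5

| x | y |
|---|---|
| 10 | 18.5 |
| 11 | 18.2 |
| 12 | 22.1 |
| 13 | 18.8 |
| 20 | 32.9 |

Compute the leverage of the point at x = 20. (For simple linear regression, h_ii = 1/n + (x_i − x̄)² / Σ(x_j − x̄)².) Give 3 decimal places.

h = 0.936

x̄ = (10 + 11 + 12 + 13 + 20)/5 = 13.2
Σ(x − x̄)² = 10.24 + 4.84 + 1.44 + 0.04 + 46.24 = 62.8
h = 1/5 + (6.8)²/62.8 = 0.2 + 0.736306 = 0.936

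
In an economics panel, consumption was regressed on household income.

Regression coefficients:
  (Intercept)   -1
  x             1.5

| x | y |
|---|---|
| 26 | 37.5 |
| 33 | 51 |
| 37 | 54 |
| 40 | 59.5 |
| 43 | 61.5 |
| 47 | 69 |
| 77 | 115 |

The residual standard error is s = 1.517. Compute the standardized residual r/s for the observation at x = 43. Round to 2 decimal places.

-1.32

ŷ = -1 + 1.5·43 = 63.5
r = 61.5 − 63.5 = -2
r/s = -2 / 1.517 = -1.32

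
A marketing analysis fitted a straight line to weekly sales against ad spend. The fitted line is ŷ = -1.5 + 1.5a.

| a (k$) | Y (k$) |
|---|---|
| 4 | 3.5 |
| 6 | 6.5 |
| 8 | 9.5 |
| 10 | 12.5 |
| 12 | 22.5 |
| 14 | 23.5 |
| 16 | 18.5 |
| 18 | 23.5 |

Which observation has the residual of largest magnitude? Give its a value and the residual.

a=4: ŷ = -1.5 + 1.5·4 = 4.5; r = 3.5 − 4.5 = -1
a=6: ŷ = -1.5 + 1.5·6 = 7.5; r = 6.5 − 7.5 = -1
a=8: ŷ = -1.5 + 1.5·8 = 10.5; r = 9.5 − 10.5 = -1
a=10: ŷ = -1.5 + 1.5·10 = 13.5; r = 12.5 − 13.5 = -1
a=12: ŷ = -1.5 + 1.5·12 = 16.5; r = 22.5 − 16.5 = 6
a=14: ŷ = -1.5 + 1.5·14 = 19.5; r = 23.5 − 19.5 = 4
a=16: ŷ = -1.5 + 1.5·16 = 22.5; r = 18.5 − 22.5 = -4
a=18: ŷ = -1.5 + 1.5·18 = 25.5; r = 23.5 − 25.5 = -2
Largest |r| is 6 at a = 12, residual 6.

a = 12, r = 6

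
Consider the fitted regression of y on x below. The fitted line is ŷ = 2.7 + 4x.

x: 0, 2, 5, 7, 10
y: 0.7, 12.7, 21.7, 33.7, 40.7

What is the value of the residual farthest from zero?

e = 3

x=0: ŷ = 2.7 + 4·0 = 2.7; e = 0.7 − 2.7 = -2
x=2: ŷ = 2.7 + 4·2 = 10.7; e = 12.7 − 10.7 = 2
x=5: ŷ = 2.7 + 4·5 = 22.7; e = 21.7 − 22.7 = -1
x=7: ŷ = 2.7 + 4·7 = 30.7; e = 33.7 − 30.7 = 3
x=10: ŷ = 2.7 + 4·10 = 42.7; e = 40.7 − 42.7 = -2
Largest |e| is 3 at x = 7, residual 3.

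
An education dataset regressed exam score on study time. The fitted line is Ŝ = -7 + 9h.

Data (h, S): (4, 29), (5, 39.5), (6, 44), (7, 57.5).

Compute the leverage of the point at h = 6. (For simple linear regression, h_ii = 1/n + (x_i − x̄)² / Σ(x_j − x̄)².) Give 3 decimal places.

h = 0.300

h̄ = (4 + 5 + 6 + 7)/4 = 5.5
Σ(h − h̄)² = 2.25 + 0.25 + 0.25 + 2.25 = 5
h = 1/4 + (0.5)²/5 = 0.25 + 0.05 = 0.300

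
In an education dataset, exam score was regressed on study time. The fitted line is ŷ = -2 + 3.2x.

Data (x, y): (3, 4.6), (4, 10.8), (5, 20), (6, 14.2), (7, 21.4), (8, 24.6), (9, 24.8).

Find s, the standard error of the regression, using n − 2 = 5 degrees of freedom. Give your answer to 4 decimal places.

x=3: ŷ = -2 + 3.2·3 = 7.6; r = 4.6 − 7.6 = -3
x=4: ŷ = -2 + 3.2·4 = 10.8; r = 10.8 − 10.8 = 0
x=5: ŷ = -2 + 3.2·5 = 14; r = 20 − 14 = 6
x=6: ŷ = -2 + 3.2·6 = 17.2; r = 14.2 − 17.2 = -3
x=7: ŷ = -2 + 3.2·7 = 20.4; r = 21.4 − 20.4 = 1
x=8: ŷ = -2 + 3.2·8 = 23.6; r = 24.6 − 23.6 = 1
x=9: ŷ = -2 + 3.2·9 = 26.8; r = 24.8 − 26.8 = -2
SSE = 9 + 0 + 36 + 9 + 1 + 1 + 4 = 60
s = √(60/5) = √12 ≈ 3.4641

s = 3.4641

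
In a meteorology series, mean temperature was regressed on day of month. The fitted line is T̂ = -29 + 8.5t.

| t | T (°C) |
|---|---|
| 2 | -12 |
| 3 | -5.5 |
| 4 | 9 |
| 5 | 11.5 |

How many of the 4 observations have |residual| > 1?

t=2: T̂ = -29 + 8.5·2 = -12; r = -12 − (-12) = 0
t=3: T̂ = -29 + 8.5·3 = -3.5; r = -5.5 − (-3.5) = -2
t=4: T̂ = -29 + 8.5·4 = 5; r = 9 − 5 = 4
t=5: T̂ = -29 + 8.5·5 = 13.5; r = 11.5 − 13.5 = -2
|r| > 1: t=3 (|r|=2), t=4 (|r|=4), t=5 (|r|=2) → 3

3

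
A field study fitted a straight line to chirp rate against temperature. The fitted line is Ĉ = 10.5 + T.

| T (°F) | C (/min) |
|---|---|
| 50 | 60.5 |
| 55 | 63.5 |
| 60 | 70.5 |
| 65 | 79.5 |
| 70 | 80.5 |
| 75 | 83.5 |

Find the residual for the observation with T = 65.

Ĉ = 10.5 + 65 = 75.5
e = 79.5 − 75.5 = 4

e = 4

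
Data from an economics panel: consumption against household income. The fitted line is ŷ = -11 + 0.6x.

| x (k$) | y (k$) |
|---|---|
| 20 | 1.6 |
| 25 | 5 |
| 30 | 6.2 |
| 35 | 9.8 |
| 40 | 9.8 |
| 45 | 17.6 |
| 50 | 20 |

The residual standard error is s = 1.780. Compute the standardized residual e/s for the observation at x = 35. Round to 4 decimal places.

ŷ = -11 + 0.6·35 = 10
e = 9.8 − 10 = -0.2
e/s = -0.2 / 1.780 = -0.1124

-0.1124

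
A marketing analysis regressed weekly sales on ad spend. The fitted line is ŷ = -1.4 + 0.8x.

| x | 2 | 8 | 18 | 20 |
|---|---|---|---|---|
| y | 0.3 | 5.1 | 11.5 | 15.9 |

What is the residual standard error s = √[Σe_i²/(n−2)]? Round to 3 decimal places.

s = 1.407

x=2: ŷ = -1.4 + 0.8·2 = 0.2; e = 0.3 − 0.2 = 0.1
x=8: ŷ = -1.4 + 0.8·8 = 5; e = 5.1 − 5 = 0.1
x=18: ŷ = -1.4 + 0.8·18 = 13; e = 11.5 − 13 = -1.5
x=20: ŷ = -1.4 + 0.8·20 = 14.6; e = 15.9 − 14.6 = 1.3
SSE = 0.01 + 0.01 + 2.25 + 1.69 = 3.96
s = √(3.96/2) = √1.98 ≈ 1.407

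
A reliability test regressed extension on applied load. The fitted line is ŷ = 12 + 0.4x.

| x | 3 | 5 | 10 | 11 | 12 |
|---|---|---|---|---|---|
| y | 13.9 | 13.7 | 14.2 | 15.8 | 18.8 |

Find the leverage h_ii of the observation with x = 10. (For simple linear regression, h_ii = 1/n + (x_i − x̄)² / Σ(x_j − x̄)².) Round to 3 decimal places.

h = 0.252

x̄ = (3 + 5 + 10 + 11 + 12)/5 = 8.2
Σ(x − x̄)² = 27.04 + 10.24 + 3.24 + 7.84 + 14.44 = 62.8
h = 1/5 + (1.8)²/62.8 = 0.2 + 0.0515924 = 0.252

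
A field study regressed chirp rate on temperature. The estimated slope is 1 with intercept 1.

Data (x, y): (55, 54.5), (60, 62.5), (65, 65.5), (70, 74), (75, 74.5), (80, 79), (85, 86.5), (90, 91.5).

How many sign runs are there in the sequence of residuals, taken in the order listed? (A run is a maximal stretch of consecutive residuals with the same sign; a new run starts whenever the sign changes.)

x=55: ŷ = 1 + 55 = 56; r = 54.5 − 56 = -1.5
x=60: ŷ = 1 + 60 = 61; r = 62.5 − 61 = 1.5
x=65: ŷ = 1 + 65 = 66; r = 65.5 − 66 = -0.5
x=70: ŷ = 1 + 70 = 71; r = 74 − 71 = 3
x=75: ŷ = 1 + 75 = 76; r = 74.5 − 76 = -1.5
x=80: ŷ = 1 + 80 = 81; r = 79 − 81 = -2
x=85: ŷ = 1 + 85 = 86; r = 86.5 − 86 = 0.5
x=90: ŷ = 1 + 90 = 91; r = 91.5 − 91 = 0.5
Signs: − + − + − − + +
Runs: −×1, +×1, −×1, +×1, −×2, +×2 → 6

6 runs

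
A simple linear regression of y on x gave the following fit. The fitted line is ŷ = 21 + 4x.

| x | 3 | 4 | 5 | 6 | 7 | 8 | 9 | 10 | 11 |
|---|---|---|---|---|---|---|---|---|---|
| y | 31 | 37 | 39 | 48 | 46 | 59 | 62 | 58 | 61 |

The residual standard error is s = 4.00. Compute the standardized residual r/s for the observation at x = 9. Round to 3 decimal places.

ŷ = 21 + 4·9 = 57
r = 62 − 57 = 5
r/s = 5 / 4.00 = 1.250

1.250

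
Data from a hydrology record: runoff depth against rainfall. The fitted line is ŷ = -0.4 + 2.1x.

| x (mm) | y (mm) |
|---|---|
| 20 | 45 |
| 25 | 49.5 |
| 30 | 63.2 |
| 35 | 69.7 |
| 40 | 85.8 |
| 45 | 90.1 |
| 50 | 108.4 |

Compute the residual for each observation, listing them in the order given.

x=20: ŷ = -0.4 + 2.1·20 = 41.6; e = 45 − 41.6 = 3.4
x=25: ŷ = -0.4 + 2.1·25 = 52.1; e = 49.5 − 52.1 = -2.6
x=30: ŷ = -0.4 + 2.1·30 = 62.6; e = 63.2 − 62.6 = 0.6
x=35: ŷ = -0.4 + 2.1·35 = 73.1; e = 69.7 − 73.1 = -3.4
x=40: ŷ = -0.4 + 2.1·40 = 83.6; e = 85.8 − 83.6 = 2.2
x=45: ŷ = -0.4 + 2.1·45 = 94.1; e = 90.1 − 94.1 = -4
x=50: ŷ = -0.4 + 2.1·50 = 104.6; e = 108.4 − 104.6 = 3.8

3.4, -2.6, 0.6, -3.4, 2.2, -4, 3.8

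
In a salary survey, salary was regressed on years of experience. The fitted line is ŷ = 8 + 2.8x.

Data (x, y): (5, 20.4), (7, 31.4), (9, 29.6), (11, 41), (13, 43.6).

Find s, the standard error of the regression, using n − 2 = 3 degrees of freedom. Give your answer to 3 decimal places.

x=5: ŷ = 8 + 2.8·5 = 22; e = 20.4 − 22 = -1.6
x=7: ŷ = 8 + 2.8·7 = 27.6; e = 31.4 − 27.6 = 3.8
x=9: ŷ = 8 + 2.8·9 = 33.2; e = 29.6 − 33.2 = -3.6
x=11: ŷ = 8 + 2.8·11 = 38.8; e = 41 − 38.8 = 2.2
x=13: ŷ = 8 + 2.8·13 = 44.4; e = 43.6 − 44.4 = -0.8
SSE = 2.56 + 14.44 + 12.96 + 4.84 + 0.64 = 35.44
s = √(35.44/3) = √11.8133 ≈ 3.437

s = 3.437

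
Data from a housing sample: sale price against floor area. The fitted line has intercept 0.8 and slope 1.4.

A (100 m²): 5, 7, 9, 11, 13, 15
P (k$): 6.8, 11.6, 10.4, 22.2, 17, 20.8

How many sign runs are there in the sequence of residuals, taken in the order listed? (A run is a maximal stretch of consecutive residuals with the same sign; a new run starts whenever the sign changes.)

5 runs

A=5: ŷ = 0.8 + 1.4·5 = 7.8; r = 6.8 − 7.8 = -1
A=7: ŷ = 0.8 + 1.4·7 = 10.6; r = 11.6 − 10.6 = 1
A=9: ŷ = 0.8 + 1.4·9 = 13.4; r = 10.4 − 13.4 = -3
A=11: ŷ = 0.8 + 1.4·11 = 16.2; r = 22.2 − 16.2 = 6
A=13: ŷ = 0.8 + 1.4·13 = 19; r = 17 − 19 = -2
A=15: ŷ = 0.8 + 1.4·15 = 21.8; r = 20.8 − 21.8 = -1
Signs: − + − + − −
Runs: −×1, +×1, −×1, +×1, −×2 → 5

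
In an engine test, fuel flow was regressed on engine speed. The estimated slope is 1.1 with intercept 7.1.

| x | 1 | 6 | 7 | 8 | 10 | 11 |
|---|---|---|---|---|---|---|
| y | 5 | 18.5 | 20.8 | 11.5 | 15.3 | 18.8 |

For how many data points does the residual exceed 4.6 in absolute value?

2

x=1: ŷ = 7.1 + 1.1·1 = 8.2; e = 5 − 8.2 = -3.2
x=6: ŷ = 7.1 + 1.1·6 = 13.7; e = 18.5 − 13.7 = 4.8
x=7: ŷ = 7.1 + 1.1·7 = 14.8; e = 20.8 − 14.8 = 6
x=8: ŷ = 7.1 + 1.1·8 = 15.9; e = 11.5 − 15.9 = -4.4
x=10: ŷ = 7.1 + 1.1·10 = 18.1; e = 15.3 − 18.1 = -2.8
x=11: ŷ = 7.1 + 1.1·11 = 19.2; e = 18.8 − 19.2 = -0.4
|e| > 4.6: x=6 (|e|=4.8), x=7 (|e|=6) → 2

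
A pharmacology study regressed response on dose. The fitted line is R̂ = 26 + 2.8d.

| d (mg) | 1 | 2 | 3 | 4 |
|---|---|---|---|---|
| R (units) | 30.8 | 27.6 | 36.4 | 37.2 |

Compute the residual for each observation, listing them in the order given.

2, -4, 2, 0

d=1: R̂ = 26 + 2.8·1 = 28.8; e = 30.8 − 28.8 = 2
d=2: R̂ = 26 + 2.8·2 = 31.6; e = 27.6 − 31.6 = -4
d=3: R̂ = 26 + 2.8·3 = 34.4; e = 36.4 − 34.4 = 2
d=4: R̂ = 26 + 2.8·4 = 37.2; e = 37.2 − 37.2 = 0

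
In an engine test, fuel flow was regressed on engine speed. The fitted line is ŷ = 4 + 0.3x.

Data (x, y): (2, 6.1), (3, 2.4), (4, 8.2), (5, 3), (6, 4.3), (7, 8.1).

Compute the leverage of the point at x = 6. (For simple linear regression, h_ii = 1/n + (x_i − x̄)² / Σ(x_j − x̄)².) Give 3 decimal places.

h = 0.295

x̄ = (2 + 3 + 4 + 5 + 6 + 7)/6 = 4.5
Σ(x − x̄)² = 6.25 + 2.25 + 0.25 + 0.25 + 2.25 + 6.25 = 17.5
h = 1/6 + (1.5)²/17.5 = 0.166667 + 0.128571 = 0.295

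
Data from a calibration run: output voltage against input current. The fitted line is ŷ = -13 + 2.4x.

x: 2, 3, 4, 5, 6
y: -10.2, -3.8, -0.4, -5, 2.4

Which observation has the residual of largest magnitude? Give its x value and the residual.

x=2: ŷ = -13 + 2.4·2 = -8.2; r = -10.2 − (-8.2) = -2
x=3: ŷ = -13 + 2.4·3 = -5.8; r = -3.8 − (-5.8) = 2
x=4: ŷ = -13 + 2.4·4 = -3.4; r = -0.4 − (-3.4) = 3
x=5: ŷ = -13 + 2.4·5 = -1; r = -5 − (-1) = -4
x=6: ŷ = -13 + 2.4·6 = 1.4; r = 2.4 − 1.4 = 1
Largest |r| is 4 at x = 5, residual -4.

x = 5, r = -4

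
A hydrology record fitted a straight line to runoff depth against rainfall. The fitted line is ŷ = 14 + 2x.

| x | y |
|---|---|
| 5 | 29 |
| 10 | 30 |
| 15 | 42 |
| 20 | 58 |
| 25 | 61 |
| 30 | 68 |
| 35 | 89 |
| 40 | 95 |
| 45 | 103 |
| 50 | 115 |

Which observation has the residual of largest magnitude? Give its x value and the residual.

x=5: ŷ = 14 + 2·5 = 24; e = 29 − 24 = 5
x=10: ŷ = 14 + 2·10 = 34; e = 30 − 34 = -4
x=15: ŷ = 14 + 2·15 = 44; e = 42 − 44 = -2
x=20: ŷ = 14 + 2·20 = 54; e = 58 − 54 = 4
x=25: ŷ = 14 + 2·25 = 64; e = 61 − 64 = -3
x=30: ŷ = 14 + 2·30 = 74; e = 68 − 74 = -6
x=35: ŷ = 14 + 2·35 = 84; e = 89 − 84 = 5
x=40: ŷ = 14 + 2·40 = 94; e = 95 − 94 = 1
x=45: ŷ = 14 + 2·45 = 104; e = 103 − 104 = -1
x=50: ŷ = 14 + 2·50 = 114; e = 115 − 114 = 1
Largest |e| is 6 at x = 30, residual -6.

x = 30, e = -6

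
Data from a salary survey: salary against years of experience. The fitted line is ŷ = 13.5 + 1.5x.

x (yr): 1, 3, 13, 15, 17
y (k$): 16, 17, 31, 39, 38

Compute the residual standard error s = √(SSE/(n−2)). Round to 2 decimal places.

s = 2.31

x=1: ŷ = 13.5 + 1.5·1 = 15; e = 16 − 15 = 1
x=3: ŷ = 13.5 + 1.5·3 = 18; e = 17 − 18 = -1
x=13: ŷ = 13.5 + 1.5·13 = 33; e = 31 − 33 = -2
x=15: ŷ = 13.5 + 1.5·15 = 36; e = 39 − 36 = 3
x=17: ŷ = 13.5 + 1.5·17 = 39; e = 38 − 39 = -1
SSE = 1 + 1 + 4 + 9 + 1 = 16
s = √(16/3) = √5.33333 ≈ 2.31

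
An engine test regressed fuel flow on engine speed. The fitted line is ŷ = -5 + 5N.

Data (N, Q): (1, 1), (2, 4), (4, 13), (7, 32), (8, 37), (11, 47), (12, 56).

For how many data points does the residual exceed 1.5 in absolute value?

N=1: ŷ = -5 + 5·1 = 0; r = 1 − 0 = 1
N=2: ŷ = -5 + 5·2 = 5; r = 4 − 5 = -1
N=4: ŷ = -5 + 5·4 = 15; r = 13 − 15 = -2
N=7: ŷ = -5 + 5·7 = 30; r = 32 − 30 = 2
N=8: ŷ = -5 + 5·8 = 35; r = 37 − 35 = 2
N=11: ŷ = -5 + 5·11 = 50; r = 47 − 50 = -3
N=12: ŷ = -5 + 5·12 = 55; r = 56 − 55 = 1
|r| > 1.5: N=4 (|r|=2), N=7 (|r|=2), N=8 (|r|=2), N=11 (|r|=3) → 4

4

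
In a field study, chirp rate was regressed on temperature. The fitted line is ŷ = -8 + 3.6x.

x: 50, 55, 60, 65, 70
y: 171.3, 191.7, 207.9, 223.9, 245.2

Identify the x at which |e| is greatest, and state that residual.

x=50: ŷ = -8 + 3.6·50 = 172; e = 171.3 − 172 = -0.7
x=55: ŷ = -8 + 3.6·55 = 190; e = 191.7 − 190 = 1.7
x=60: ŷ = -8 + 3.6·60 = 208; e = 207.9 − 208 = -0.1
x=65: ŷ = -8 + 3.6·65 = 226; e = 223.9 − 226 = -2.1
x=70: ŷ = -8 + 3.6·70 = 244; e = 245.2 − 244 = 1.2
Largest |e| is 2.1 at x = 65, residual -2.1.

x = 65, e = -2.1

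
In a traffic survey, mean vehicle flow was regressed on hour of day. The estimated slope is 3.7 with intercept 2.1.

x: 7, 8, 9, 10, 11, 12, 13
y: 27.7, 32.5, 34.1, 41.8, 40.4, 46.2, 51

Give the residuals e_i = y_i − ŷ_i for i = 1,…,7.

x=7: ŷ = 2.1 + 3.7·7 = 28; e = 27.7 − 28 = -0.3
x=8: ŷ = 2.1 + 3.7·8 = 31.7; e = 32.5 − 31.7 = 0.8
x=9: ŷ = 2.1 + 3.7·9 = 35.4; e = 34.1 − 35.4 = -1.3
x=10: ŷ = 2.1 + 3.7·10 = 39.1; e = 41.8 − 39.1 = 2.7
x=11: ŷ = 2.1 + 3.7·11 = 42.8; e = 40.4 − 42.8 = -2.4
x=12: ŷ = 2.1 + 3.7·12 = 46.5; e = 46.2 − 46.5 = -0.3
x=13: ŷ = 2.1 + 3.7·13 = 50.2; e = 51 − 50.2 = 0.8

-0.3, 0.8, -1.3, 2.7, -2.4, -0.3, 0.8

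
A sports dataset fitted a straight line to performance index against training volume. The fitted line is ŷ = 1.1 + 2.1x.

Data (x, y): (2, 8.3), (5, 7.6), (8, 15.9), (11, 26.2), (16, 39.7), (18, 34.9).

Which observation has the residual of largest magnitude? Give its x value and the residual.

x=2: ŷ = 1.1 + 2.1·2 = 5.3; r = 8.3 − 5.3 = 3
x=5: ŷ = 1.1 + 2.1·5 = 11.6; r = 7.6 − 11.6 = -4
x=8: ŷ = 1.1 + 2.1·8 = 17.9; r = 15.9 − 17.9 = -2
x=11: ŷ = 1.1 + 2.1·11 = 24.2; r = 26.2 − 24.2 = 2
x=16: ŷ = 1.1 + 2.1·16 = 34.7; r = 39.7 − 34.7 = 5
x=18: ŷ = 1.1 + 2.1·18 = 38.9; r = 34.9 − 38.9 = -4
Largest |r| is 5 at x = 16, residual 5.

x = 16, r = 5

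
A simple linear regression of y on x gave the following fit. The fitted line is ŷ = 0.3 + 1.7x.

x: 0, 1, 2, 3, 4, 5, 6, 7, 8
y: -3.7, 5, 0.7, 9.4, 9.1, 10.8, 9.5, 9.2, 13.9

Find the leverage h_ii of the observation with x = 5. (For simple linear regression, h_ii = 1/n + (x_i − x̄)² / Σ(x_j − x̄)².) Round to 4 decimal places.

x̄ = (0 + 1 + 2 + 3 + 4 + 5 + 6 + 7 + 8)/9 = 4
Σ(x − x̄)² = 16 + 9 + 4 + 1 + 0 + 1 + 4 + 9 + 16 = 60
h = 1/9 + (1)²/60 = 0.111111 + 0.0166667 = 0.1278

h = 0.1278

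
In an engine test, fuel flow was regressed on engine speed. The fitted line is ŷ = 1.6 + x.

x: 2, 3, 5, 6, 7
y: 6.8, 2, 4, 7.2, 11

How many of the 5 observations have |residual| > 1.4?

x=2: ŷ = 1.6 + 2 = 3.6; r = 6.8 − 3.6 = 3.2
x=3: ŷ = 1.6 + 3 = 4.6; r = 2 − 4.6 = -2.6
x=5: ŷ = 1.6 + 5 = 6.6; r = 4 − 6.6 = -2.6
x=6: ŷ = 1.6 + 6 = 7.6; r = 7.2 − 7.6 = -0.4
x=7: ŷ = 1.6 + 7 = 8.6; r = 11 − 8.6 = 2.4
|r| > 1.4: x=2 (|r|=3.2), x=3 (|r|=2.6), x=5 (|r|=2.6), x=7 (|r|=2.4) → 4

4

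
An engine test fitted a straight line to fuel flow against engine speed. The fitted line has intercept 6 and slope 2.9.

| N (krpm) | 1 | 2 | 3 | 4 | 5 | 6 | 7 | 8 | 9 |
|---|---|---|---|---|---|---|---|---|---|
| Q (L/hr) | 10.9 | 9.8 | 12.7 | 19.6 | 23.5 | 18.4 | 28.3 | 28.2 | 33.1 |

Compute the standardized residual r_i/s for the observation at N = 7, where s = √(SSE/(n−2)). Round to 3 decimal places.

N=1: ŷ = 6 + 2.9·1 = 8.9; r = 10.9 − 8.9 = 2
N=2: ŷ = 6 + 2.9·2 = 11.8; r = 9.8 − 11.8 = -2
N=3: ŷ = 6 + 2.9·3 = 14.7; r = 12.7 − 14.7 = -2
N=4: ŷ = 6 + 2.9·4 = 17.6; r = 19.6 − 17.6 = 2
N=5: ŷ = 6 + 2.9·5 = 20.5; r = 23.5 − 20.5 = 3
N=6: ŷ = 6 + 2.9·6 = 23.4; r = 18.4 − 23.4 = -5
N=7: ŷ = 6 + 2.9·7 = 26.3; r = 28.3 − 26.3 = 2
N=8: ŷ = 6 + 2.9·8 = 29.2; r = 28.2 − 29.2 = -1
N=9: ŷ = 6 + 2.9·9 = 32.1; r = 33.1 − 32.1 = 1
SSE = 4 + 4 + 4 + 4 + 9 + 25 + 4 + 1 + 1 = 56
s = √(56/7) = 2.82843
r/s = 2 / 2.82843 = 0.707

0.707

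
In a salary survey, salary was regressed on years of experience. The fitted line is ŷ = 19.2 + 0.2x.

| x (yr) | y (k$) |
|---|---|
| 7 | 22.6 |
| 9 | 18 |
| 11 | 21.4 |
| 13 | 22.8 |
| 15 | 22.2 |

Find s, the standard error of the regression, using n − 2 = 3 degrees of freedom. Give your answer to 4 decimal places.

s = 2.1602

x=7: ŷ = 19.2 + 0.2·7 = 20.6; e = 22.6 − 20.6 = 2
x=9: ŷ = 19.2 + 0.2·9 = 21; e = 18 − 21 = -3
x=11: ŷ = 19.2 + 0.2·11 = 21.4; e = 21.4 − 21.4 = 0
x=13: ŷ = 19.2 + 0.2·13 = 21.8; e = 22.8 − 21.8 = 1
x=15: ŷ = 19.2 + 0.2·15 = 22.2; e = 22.2 − 22.2 = 0
SSE = 4 + 9 + 0 + 1 + 0 = 14
s = √(14/3) = √4.66667 ≈ 2.1602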